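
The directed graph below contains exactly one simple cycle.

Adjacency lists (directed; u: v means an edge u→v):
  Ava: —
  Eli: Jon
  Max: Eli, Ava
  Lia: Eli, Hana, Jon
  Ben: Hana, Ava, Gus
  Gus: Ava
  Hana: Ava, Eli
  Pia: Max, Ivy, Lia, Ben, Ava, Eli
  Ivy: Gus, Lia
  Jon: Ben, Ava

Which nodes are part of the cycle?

Ben, Eli, Jon, Hana

DFS with gray/black marking from Ben:
Ben gray
  Hana gray
    Ava gray
    Ava black
    Eli gray
      Jon gray
        Jon→Ben: Ben is gray → back edge
Back edge closes the cycle Ben → Hana → Eli → Jon → Ben; its vertices are {Ben, Eli, Jon, Hana}.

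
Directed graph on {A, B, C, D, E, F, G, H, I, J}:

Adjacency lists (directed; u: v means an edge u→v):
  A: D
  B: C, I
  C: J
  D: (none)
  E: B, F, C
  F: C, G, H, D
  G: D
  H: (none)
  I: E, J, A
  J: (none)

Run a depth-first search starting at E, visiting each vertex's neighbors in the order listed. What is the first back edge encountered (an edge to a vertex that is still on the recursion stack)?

I→E

DFS from E (visiting each vertex's neighbors in the order listed); mark gray on enter, black on exit:
E gray
  B gray
    C gray
      J gray
      J black
    C black
    I gray
      I→E: E is gray → back edge
First back edge: I → E.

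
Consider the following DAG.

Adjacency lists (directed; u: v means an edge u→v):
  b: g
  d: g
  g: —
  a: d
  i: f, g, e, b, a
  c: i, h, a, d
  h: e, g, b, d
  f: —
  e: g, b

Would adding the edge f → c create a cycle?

Yes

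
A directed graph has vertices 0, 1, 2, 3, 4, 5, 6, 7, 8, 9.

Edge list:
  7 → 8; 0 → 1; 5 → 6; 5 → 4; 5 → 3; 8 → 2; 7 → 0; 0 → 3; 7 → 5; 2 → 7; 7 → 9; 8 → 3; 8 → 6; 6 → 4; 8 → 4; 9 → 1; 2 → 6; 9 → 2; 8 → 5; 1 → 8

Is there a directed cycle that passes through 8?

8 is on a cycle iff 8 can reach itself via ≥1 edge.
8 → 2 → 7 → 8 — yes.

Yes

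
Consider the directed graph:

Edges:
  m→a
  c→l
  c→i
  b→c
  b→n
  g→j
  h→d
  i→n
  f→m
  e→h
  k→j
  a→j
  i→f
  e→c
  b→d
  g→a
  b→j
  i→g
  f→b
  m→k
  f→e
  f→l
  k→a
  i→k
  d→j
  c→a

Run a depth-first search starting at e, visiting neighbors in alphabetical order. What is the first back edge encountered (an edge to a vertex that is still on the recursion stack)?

b→c

DFS from e (visiting neighbors in alphabetical order); mark gray on enter, black on exit:
e gray
  c gray
    a gray
      j gray
      j black
    a black
    i gray
      f gray
        b gray
          b→c: c is gray → back edge
First back edge: b → c.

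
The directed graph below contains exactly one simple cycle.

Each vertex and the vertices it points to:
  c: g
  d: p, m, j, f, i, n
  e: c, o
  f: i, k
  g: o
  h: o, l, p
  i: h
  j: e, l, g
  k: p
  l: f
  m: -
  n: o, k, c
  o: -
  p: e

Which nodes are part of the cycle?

DFS with gray/black marking from f:
f gray
  i gray
    h gray
      o gray
      o black
      l gray
        l→f: f is gray → back edge
Back edge closes the cycle f → i → h → l → f; its vertices are {f, h, i, l}.

f, h, i, l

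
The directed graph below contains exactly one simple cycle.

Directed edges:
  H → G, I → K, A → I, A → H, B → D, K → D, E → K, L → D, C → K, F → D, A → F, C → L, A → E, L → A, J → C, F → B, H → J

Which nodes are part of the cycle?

DFS with gray/black marking from A:
A gray
  F gray
    D gray
    D black
    B gray
      B→D: D black — skip
    B black
  F black
  E gray
    K gray
      K→D: D black — skip
    K black
  E black
  H gray
    J gray
      C gray
        C→K: K black — skip
        L gray
          L→D: D black — skip
          L→A: A is gray → back edge
Back edge closes the cycle A → H → J → C → L → A; its vertices are {A, C, H, J, L}.

A, C, H, J, L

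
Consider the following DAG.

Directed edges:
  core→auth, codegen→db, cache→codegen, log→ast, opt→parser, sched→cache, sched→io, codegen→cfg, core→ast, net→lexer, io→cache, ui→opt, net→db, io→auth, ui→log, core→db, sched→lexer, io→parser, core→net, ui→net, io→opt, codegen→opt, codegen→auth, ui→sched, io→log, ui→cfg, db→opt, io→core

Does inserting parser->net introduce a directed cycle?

Adding parser→net creates a cycle iff net can already reach parser.
Path from net: net → db → opt → parser.
So net → … → parser → net is a cycle.

Yes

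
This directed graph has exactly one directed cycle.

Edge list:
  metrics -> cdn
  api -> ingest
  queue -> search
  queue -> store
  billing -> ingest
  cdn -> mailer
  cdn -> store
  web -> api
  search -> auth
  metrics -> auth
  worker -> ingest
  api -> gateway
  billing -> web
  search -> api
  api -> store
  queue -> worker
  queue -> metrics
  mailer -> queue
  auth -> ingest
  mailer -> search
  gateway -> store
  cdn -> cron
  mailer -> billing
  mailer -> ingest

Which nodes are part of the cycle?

cdn, queue, mailer, metrics

DFS with gray/black marking from mailer:
mailer gray
  search gray
    auth gray
      ingest gray
      ingest black
    auth black
    api gray
      api→ingest: ingest black — skip
      gateway gray
        store gray
        store black
      gateway black
      api→store: store black — skip
    api black
  search black
  mailer→ingest: ingest black — skip
  queue gray
    metrics gray
      metrics→auth: auth black — skip
      cdn gray
        cdn→store: store black — skip
        cron gray
        cron black
        cdn→mailer: mailer is gray → back edge
Back edge closes the cycle mailer → queue → metrics → cdn → mailer; its vertices are {cdn, queue, mailer, metrics}.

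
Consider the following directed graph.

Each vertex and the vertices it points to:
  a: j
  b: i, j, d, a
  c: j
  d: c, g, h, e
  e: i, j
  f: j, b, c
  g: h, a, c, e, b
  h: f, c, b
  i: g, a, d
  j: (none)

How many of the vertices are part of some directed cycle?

7

A vertex is on a directed cycle iff it belongs to a strongly connected component of size ≥ 2 (or has a self-loop).
The vertices on cycles are {b, d, e, f, g, h, i} — 7 in total.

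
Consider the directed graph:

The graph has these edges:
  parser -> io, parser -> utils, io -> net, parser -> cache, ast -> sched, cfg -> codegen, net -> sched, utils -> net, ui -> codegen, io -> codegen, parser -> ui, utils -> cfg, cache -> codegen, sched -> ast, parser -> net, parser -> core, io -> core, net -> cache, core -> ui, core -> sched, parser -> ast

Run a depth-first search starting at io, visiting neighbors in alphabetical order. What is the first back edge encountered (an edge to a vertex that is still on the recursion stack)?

ast->sched

DFS from io (visiting neighbors in alphabetical order); mark gray on enter, black on exit:
io gray
  codegen gray
  codegen black
  core gray
    sched gray
      ast gray
        ast→sched: sched is gray → back edge
First back edge: ast → sched.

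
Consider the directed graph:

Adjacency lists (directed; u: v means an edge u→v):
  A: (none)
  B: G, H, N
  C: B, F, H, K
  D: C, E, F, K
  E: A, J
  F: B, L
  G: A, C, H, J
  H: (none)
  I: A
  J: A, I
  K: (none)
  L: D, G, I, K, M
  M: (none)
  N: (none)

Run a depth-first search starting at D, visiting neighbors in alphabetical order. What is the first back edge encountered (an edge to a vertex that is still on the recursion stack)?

DFS from D (visiting neighbors in alphabetical order); mark gray on enter, black on exit:
D gray
  C gray
    B gray
      G gray
        A gray
        A black
        G→C: C is gray → back edge
First back edge: G → C.

G→C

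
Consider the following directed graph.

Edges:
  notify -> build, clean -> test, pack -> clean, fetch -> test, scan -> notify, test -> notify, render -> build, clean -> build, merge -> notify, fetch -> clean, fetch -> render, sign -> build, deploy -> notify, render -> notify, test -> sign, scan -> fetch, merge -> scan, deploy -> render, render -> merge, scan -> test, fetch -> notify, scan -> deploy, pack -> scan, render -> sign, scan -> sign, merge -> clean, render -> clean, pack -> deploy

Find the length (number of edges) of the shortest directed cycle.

For each vertex v, BFS finds the shortest path from v back to v.
The shortest such closed walk is deploy → render → merge → scan → deploy, length 4.

4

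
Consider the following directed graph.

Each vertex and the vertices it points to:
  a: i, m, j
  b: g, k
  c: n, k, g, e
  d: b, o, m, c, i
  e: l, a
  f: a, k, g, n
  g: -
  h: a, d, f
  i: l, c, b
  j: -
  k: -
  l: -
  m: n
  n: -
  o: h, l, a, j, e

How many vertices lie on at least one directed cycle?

A vertex is on a directed cycle iff it belongs to a strongly connected component of size ≥ 2 (or has a self-loop).
The vertices on cycles are {a, c, d, e, h, i, o} — 7 in total.

7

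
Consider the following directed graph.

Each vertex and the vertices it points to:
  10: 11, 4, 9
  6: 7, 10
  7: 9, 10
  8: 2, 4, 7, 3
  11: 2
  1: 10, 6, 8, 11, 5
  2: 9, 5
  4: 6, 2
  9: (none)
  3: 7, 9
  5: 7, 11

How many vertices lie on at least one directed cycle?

A vertex is on a directed cycle iff it belongs to a strongly connected component of size ≥ 2 (or has a self-loop).
The vertices on cycles are {2, 4, 5, 6, 7, 10, 11} — 7 in total.

7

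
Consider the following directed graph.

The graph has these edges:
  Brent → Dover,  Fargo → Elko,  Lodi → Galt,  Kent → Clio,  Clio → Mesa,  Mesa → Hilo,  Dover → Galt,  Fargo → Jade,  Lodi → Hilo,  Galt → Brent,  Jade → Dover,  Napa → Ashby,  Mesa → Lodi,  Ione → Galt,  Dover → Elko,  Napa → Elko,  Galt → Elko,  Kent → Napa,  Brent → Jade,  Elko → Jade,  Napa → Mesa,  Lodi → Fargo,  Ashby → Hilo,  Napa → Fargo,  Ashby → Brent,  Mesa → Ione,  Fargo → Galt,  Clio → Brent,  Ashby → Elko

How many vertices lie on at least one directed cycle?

A vertex is on a directed cycle iff it belongs to a strongly connected component of size ≥ 2 (or has a self-loop).
The vertices on cycles are {Elko, Galt, Jade, Brent, Dover} — 5 in total.

5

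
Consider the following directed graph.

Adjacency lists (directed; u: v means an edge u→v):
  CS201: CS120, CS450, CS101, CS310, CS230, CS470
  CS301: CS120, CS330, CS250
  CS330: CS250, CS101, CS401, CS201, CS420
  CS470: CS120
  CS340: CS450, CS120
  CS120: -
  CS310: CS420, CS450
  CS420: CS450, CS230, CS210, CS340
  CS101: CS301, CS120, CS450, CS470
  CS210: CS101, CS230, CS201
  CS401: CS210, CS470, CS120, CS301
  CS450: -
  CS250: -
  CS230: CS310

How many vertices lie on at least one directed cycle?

9

A vertex is on a directed cycle iff it belongs to a strongly connected component of size ≥ 2 (or has a self-loop).
The vertices on cycles are {CS101, CS201, CS210, CS230, CS301, CS310, CS330, CS401, CS420} — 9 in total.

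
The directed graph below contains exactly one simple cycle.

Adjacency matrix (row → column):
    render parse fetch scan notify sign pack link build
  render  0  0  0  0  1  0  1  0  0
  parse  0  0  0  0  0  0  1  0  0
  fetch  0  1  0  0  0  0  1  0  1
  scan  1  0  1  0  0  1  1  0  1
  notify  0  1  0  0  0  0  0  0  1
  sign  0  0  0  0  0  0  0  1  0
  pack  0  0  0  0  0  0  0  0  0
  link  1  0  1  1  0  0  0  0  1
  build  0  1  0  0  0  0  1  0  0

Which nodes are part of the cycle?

DFS with gray/black marking from scan:
scan gray
  render gray
    notify gray
      parse gray
        pack gray
        pack black
      parse black
      build gray
        build→parse: parse black — skip
        build→pack: pack black — skip
      build black
    notify black
    render→pack: pack black — skip
  render black
  sign gray
    link gray
      link→scan: scan is gray → back edge
Back edge closes the cycle scan → sign → link → scan; its vertices are {link, scan, sign}.

link, scan, sign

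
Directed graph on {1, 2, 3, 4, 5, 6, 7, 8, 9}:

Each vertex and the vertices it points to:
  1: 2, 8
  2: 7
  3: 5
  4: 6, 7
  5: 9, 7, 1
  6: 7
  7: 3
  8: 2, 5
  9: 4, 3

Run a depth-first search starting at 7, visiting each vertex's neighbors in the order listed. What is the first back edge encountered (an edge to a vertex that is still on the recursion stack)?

DFS from 7 (visiting each vertex's neighbors in the order listed); mark gray on enter, black on exit:
7 gray
  3 gray
    5 gray
      9 gray
        4 gray
          6 gray
            6→7: 7 is gray → back edge
First back edge: 6 → 7.

6→7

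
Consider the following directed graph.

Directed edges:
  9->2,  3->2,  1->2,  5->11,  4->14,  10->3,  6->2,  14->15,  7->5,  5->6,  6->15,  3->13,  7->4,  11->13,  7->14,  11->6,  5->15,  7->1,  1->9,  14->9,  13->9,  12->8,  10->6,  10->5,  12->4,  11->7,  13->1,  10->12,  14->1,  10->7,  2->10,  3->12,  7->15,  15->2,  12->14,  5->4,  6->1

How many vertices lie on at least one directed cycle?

14

A vertex is on a directed cycle iff it belongs to a strongly connected component of size ≥ 2 (or has a self-loop).
The vertices on cycles are {1, 2, 3, 4, 5, 6, 7, 9, 10, 11, 12, 13, 14, 15} — 14 in total.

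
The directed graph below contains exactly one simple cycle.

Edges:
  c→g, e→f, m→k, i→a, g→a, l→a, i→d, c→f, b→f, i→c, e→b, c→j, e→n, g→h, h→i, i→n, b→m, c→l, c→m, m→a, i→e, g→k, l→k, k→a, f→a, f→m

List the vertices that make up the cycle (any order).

c, g, h, i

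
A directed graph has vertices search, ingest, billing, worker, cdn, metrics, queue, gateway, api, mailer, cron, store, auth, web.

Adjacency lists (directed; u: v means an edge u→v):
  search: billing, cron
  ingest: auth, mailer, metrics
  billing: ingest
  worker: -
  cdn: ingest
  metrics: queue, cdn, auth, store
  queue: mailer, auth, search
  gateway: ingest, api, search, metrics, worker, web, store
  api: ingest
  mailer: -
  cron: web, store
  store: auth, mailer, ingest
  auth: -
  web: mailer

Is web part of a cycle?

No

web lies on a cycle iff there is a path from web back to itself.
Exploring from web, it never reaches itself; equivalently, its strongly connected component is a singleton.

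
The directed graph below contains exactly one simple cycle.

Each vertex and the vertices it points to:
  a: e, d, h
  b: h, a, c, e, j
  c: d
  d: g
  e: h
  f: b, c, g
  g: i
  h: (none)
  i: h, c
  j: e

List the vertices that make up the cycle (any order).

c, d, g, i

DFS with gray/black marking from g:
g gray
  i gray
    h gray
    h black
    c gray
      d gray
        d→g: g is gray → back edge
Back edge closes the cycle g → i → c → d → g; its vertices are {c, d, g, i}.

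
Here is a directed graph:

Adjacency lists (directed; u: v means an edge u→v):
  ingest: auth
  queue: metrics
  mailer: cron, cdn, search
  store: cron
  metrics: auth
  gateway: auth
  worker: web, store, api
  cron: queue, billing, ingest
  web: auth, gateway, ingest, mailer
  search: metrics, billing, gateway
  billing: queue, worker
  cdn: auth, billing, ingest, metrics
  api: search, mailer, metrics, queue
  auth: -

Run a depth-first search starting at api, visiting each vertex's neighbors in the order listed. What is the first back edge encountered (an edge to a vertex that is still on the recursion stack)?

cron→billing

DFS from api (visiting each vertex's neighbors in the order listed); mark gray on enter, black on exit:
api gray
  search gray
    metrics gray
      auth gray
      auth black
    metrics black
    billing gray
      queue gray
        queue→metrics: metrics black — skip
      queue black
      worker gray
        web gray
          web→auth: auth black — skip
          gateway gray
            gateway→auth: auth black — skip
          gateway black
          ingest gray
            ingest→auth: auth black — skip
          ingest black
          mailer gray
            cron gray
              cron→queue: queue black — skip
              cron→billing: billing is gray → back edge
First back edge: cron → billing.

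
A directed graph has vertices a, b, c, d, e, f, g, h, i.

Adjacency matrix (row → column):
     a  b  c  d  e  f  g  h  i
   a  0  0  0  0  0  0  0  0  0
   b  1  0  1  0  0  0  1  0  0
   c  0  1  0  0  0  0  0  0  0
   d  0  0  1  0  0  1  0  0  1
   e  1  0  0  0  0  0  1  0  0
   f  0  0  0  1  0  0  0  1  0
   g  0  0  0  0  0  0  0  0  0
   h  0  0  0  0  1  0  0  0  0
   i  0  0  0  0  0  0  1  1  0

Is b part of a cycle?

Yes

b is on a cycle iff b can reach itself via ≥1 edge.
b → c → b — yes.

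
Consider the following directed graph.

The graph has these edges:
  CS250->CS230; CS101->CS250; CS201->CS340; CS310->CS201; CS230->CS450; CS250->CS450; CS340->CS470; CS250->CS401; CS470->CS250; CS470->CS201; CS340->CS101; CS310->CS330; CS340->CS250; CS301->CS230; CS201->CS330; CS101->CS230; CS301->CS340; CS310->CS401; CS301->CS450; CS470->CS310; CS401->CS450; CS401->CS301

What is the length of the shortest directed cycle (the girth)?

For each vertex v, BFS finds the shortest path from v back to v.
The shortest such closed walk is CS340 → CS470 → CS201 → CS340, length 3.

3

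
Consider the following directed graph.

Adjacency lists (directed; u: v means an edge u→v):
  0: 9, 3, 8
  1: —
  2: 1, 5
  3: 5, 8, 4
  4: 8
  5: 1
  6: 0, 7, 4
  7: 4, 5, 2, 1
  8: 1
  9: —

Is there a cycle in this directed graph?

No

DFS with white/gray/black marking, starting from 5:
5 gray
  1 gray
  1 black
5 black
0 gray
  9 gray
  9 black
  3 gray
    3→5: 5 black — skip
    8 gray
      8→1: 1 black — skip
    8 black
    4 gray
      4→8: 8 black — skip
    4 black
  3 black
  0→8: 8 black — skip
0 black
2 gray
  2→1: 1 black — skip
  2→5: 5 black — skip
2 black
6 gray
  6→0: 0 black — skip
  7 gray
    7→4: 4 black — skip
    7→5: 5 black — skip
    7→2: 2 black — skip
    7→1: 1 black — skip
  7 black
  6→4: 4 black — skip
6 black
Every edge goes to a white or black vertex — no back edge, so the graph is acyclic.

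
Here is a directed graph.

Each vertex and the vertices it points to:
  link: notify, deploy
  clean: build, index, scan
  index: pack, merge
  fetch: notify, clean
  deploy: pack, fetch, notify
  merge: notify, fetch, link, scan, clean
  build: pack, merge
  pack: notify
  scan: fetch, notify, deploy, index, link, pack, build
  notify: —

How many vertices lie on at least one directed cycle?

A vertex is on a directed cycle iff it belongs to a strongly connected component of size ≥ 2 (or has a self-loop).
The vertices on cycles are {link, scan, build, clean, fetch, index, merge, deploy} — 8 in total.

8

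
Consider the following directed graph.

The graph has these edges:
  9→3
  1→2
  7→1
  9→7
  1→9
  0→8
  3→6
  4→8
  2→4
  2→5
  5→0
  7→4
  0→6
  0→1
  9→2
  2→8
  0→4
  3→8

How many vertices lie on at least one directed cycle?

6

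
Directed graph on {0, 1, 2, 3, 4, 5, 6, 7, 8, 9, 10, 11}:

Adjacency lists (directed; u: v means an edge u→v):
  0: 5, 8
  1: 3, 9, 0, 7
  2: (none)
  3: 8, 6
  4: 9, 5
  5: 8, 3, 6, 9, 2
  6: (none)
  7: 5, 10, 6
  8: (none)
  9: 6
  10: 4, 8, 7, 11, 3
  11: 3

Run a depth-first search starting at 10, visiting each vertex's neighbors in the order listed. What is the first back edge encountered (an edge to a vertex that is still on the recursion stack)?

DFS from 10 (visiting each vertex's neighbors in the order listed); mark gray on enter, black on exit:
10 gray
  4 gray
    9 gray
      6 gray
      6 black
    9 black
    5 gray
      8 gray
      8 black
      3 gray
        3→8: 8 black — skip
        3→6: 6 black — skip
      3 black
      5→6: 6 black — skip
      5→9: 9 black — skip
      2 gray
      2 black
    5 black
  4 black
  10→8: 8 black — skip
  7 gray
    7→5: 5 black — skip
    7→10: 10 is gray → back edge
First back edge: 7 → 10.

7->10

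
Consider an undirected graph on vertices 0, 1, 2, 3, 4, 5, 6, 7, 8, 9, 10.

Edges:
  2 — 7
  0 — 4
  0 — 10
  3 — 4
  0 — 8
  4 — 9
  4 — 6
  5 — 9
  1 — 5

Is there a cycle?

No

DFS, tracking each vertex's parent; an edge to a visited non-parent vertex closes a cycle.
Start from 5:
visit 5 (parent –)
  visit 9 (parent 5)
    visit 4 (parent 9)
      visit 3 (parent 4)
        3–4: parent, skip
      4–9: parent, skip
      visit 6 (parent 4)
        6–4: parent, skip
      visit 0 (parent 4)
        visit 8 (parent 0)
          8–0: parent, skip
        0–4: parent, skip
        visit 10 (parent 0)
          10–0: parent, skip
    9–5: parent, skip
  visit 1 (parent 5)
    1–5: parent, skip
visit 2 (parent –)
  visit 7 (parent 2)
    7–2: parent, skip
No non-parent visited neighbor found — the graph is a forest.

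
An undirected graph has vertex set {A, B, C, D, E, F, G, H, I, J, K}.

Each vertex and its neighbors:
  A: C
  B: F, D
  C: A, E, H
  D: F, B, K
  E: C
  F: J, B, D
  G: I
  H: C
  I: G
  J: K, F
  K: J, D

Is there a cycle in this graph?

Yes

DFS, tracking each vertex's parent; an edge to a visited non-parent vertex closes a cycle.
Start from C:
visit C (parent –)
  visit A (parent C)
    A–C: parent, skip
  visit E (parent C)
    E–C: parent, skip
  visit H (parent C)
    H–C: parent, skip
visit B (parent –)
  visit F (parent B)
    visit J (parent F)
      visit K (parent J)
        K–J: parent, skip
        visit D (parent K)
          D–F: F visited and ≠ parent → cycle
Cycle: F – J – K – D – F.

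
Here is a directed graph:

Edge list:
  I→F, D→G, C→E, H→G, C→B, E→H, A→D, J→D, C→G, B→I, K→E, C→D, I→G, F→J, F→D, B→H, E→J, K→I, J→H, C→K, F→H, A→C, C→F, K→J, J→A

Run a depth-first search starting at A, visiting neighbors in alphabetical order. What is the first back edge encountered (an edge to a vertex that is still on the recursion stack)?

J→A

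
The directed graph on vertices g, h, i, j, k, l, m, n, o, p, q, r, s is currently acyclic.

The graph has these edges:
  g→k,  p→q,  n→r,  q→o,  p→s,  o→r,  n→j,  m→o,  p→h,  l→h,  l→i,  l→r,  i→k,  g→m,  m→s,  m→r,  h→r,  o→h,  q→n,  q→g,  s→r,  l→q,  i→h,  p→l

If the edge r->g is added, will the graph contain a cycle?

Adding r→g creates a cycle iff g can already reach r.
Path from g: g → m → r.
So g → … → r → g is a cycle.

Yes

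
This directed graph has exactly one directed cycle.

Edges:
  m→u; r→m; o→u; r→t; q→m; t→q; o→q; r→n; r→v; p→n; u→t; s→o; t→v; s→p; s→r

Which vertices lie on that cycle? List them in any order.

DFS with gray/black marking from t:
t gray
  q gray
    m gray
      u gray
        u→t: t is gray → back edge
Back edge closes the cycle t → q → m → u → t; its vertices are {m, q, t, u}.

m, q, t, u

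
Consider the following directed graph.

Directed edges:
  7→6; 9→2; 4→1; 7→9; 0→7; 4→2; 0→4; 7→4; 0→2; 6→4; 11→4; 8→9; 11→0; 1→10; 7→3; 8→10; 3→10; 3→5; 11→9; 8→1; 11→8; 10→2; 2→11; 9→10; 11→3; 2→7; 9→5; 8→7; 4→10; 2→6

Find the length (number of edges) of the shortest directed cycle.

3

For each vertex v, BFS finds the shortest path from v back to v.
The shortest such closed walk is 11 → 4 → 2 → 11, length 3.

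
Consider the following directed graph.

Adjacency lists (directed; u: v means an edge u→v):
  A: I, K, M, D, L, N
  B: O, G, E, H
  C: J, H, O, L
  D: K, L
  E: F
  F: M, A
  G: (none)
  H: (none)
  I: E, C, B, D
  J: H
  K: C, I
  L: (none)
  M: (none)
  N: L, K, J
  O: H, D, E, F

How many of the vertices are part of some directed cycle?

10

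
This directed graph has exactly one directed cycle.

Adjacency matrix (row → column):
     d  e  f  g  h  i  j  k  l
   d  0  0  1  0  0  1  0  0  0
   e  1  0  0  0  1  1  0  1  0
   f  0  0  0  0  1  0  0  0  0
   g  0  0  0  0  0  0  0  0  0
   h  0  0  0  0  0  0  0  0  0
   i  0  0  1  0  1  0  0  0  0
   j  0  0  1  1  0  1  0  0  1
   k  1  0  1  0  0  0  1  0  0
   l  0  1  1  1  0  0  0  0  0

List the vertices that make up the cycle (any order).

e, j, k, l

DFS with gray/black marking from k:
k gray
  j gray
    l gray
      g gray
      g black
      e gray
        e→k: k is gray → back edge
Back edge closes the cycle k → j → l → e → k; its vertices are {e, j, k, l}.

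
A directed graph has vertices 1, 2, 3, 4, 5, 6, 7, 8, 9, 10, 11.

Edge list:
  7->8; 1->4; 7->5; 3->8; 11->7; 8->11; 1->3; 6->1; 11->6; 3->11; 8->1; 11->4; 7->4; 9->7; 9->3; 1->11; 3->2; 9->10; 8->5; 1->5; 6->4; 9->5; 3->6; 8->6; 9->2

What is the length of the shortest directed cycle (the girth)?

3

For each vertex v, BFS finds the shortest path from v back to v.
The shortest such closed walk is 3 → 6 → 1 → 3, length 3.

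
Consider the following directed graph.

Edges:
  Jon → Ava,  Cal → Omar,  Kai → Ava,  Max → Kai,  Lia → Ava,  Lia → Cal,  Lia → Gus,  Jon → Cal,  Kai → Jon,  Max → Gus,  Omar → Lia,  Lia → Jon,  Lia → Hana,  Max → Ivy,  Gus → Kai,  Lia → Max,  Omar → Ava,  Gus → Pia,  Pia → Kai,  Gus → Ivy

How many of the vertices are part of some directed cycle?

8

A vertex is on a directed cycle iff it belongs to a strongly connected component of size ≥ 2 (or has a self-loop).
The vertices on cycles are {Cal, Gus, Jon, Kai, Lia, Max, Pia, Omar} — 8 in total.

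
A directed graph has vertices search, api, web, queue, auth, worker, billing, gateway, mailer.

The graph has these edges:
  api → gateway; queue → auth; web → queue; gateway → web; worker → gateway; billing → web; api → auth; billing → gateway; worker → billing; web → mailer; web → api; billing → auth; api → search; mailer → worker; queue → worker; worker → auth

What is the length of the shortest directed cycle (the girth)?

3

For each vertex v, BFS finds the shortest path from v back to v.
The shortest such closed walk is web → api → gateway → web, length 3.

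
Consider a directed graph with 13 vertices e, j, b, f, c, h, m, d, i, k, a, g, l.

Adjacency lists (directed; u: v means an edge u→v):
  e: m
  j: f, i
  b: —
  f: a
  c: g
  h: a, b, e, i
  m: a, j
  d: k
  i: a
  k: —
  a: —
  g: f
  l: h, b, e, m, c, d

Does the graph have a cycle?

DFS with white/gray/black marking, starting from c:
c gray
  g gray
    f gray
      a gray
      a black
    f black
  g black
c black
e gray
  m gray
    m→a: a black — skip
    j gray
      j→f: f black — skip
      i gray
        i→a: a black — skip
      i black
    j black
  m black
e black
b gray
b black
h gray
  h→a: a black — skip
  h→b: b black — skip
  h→e: e black — skip
  h→i: i black — skip
h black
d gray
  k gray
  k black
d black
l gray
  l→h: h black — skip
  l→b: b black — skip
  l→e: e black — skip
  l→m: m black — skip
  l→c: c black — skip
  l→d: d black — skip
l black
Every edge goes to a white or black vertex — no back edge, so the graph is acyclic.

No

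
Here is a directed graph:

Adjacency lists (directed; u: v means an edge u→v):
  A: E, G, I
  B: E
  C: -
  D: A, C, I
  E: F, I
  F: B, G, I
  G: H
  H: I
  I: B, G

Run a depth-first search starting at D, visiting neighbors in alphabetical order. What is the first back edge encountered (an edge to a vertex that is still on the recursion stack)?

DFS from D (visiting neighbors in alphabetical order); mark gray on enter, black on exit:
D gray
  A gray
    E gray
      F gray
        B gray
          B→E: E is gray → back edge
First back edge: B → E.

B->E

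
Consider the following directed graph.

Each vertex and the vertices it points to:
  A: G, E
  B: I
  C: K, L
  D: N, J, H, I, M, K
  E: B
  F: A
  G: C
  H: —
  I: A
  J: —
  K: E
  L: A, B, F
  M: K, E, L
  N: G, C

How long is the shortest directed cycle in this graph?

For each vertex v, BFS finds the shortest path from v back to v.
The shortest such closed walk is C → L → A → G → C, length 4.

4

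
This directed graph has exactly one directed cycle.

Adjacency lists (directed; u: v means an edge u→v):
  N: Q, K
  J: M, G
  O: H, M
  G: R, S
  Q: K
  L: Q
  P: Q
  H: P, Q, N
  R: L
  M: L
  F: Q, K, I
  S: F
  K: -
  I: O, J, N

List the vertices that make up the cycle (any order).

F, G, I, J, S

DFS with gray/black marking from I:
I gray
  O gray
    H gray
      P gray
        Q gray
          K gray
          K black
        Q black
      P black
      H→Q: Q black — skip
      N gray
        N→Q: Q black — skip
        N→K: K black — skip
      N black
    H black
    M gray
      L gray
        L→Q: Q black — skip
      L black
    M black
  O black
  J gray
    J→M: M black — skip
    G gray
      R gray
        R→L: L black — skip
      R black
      S gray
        F gray
          F→Q: Q black — skip
          F→K: K black — skip
          F→I: I is gray → back edge
Back edge closes the cycle I → J → G → S → F → I; its vertices are {F, G, I, J, S}.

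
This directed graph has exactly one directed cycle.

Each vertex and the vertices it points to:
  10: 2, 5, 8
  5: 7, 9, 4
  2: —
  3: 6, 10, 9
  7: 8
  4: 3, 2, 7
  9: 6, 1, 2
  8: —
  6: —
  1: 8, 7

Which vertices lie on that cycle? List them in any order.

DFS with gray/black marking from 5:
5 gray
  7 gray
    8 gray
    8 black
  7 black
  9 gray
    6 gray
    6 black
    1 gray
      1→8: 8 black — skip
      1→7: 7 black — skip
    1 black
    2 gray
    2 black
  9 black
  4 gray
    3 gray
      3→6: 6 black — skip
      10 gray
        10→2: 2 black — skip
        10→5: 5 is gray → back edge
Back edge closes the cycle 5 → 4 → 3 → 10 → 5; its vertices are {3, 4, 5, 10}.

3, 4, 5, 10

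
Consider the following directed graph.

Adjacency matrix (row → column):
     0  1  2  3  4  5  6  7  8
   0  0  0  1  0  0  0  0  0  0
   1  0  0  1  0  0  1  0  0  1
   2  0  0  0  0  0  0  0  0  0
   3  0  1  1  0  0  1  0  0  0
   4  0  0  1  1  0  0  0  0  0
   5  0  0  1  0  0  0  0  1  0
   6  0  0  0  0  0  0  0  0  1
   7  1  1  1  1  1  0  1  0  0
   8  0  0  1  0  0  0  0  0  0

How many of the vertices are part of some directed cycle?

5

A vertex is on a directed cycle iff it belongs to a strongly connected component of size ≥ 2 (or has a self-loop).
The vertices on cycles are {1, 3, 4, 5, 7} — 5 in total.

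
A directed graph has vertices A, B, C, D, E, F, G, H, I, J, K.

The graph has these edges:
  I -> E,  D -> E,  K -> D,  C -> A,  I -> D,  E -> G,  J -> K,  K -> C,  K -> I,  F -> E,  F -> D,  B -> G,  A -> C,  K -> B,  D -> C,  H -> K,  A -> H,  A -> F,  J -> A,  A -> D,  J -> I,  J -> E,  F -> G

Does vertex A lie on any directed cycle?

Yes

A is on a cycle iff A can reach itself via ≥1 edge.
A → C → A — yes.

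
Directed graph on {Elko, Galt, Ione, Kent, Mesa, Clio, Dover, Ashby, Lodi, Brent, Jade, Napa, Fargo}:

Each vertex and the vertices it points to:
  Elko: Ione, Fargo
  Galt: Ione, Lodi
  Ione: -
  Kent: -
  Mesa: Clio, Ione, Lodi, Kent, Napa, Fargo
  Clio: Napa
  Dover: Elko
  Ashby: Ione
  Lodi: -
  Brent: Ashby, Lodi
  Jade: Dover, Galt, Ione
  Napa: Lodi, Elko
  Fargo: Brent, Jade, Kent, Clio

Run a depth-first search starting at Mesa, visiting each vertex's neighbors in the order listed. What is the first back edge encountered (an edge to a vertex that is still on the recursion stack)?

Dover→Elko

DFS from Mesa (visiting each vertex's neighbors in the order listed); mark gray on enter, black on exit:
Mesa gray
  Clio gray
    Napa gray
      Lodi gray
      Lodi black
      Elko gray
        Ione gray
        Ione black
        Fargo gray
          Brent gray
            Ashby gray
              Ashby→Ione: Ione black — skip
            Ashby black
            Brent→Lodi: Lodi black — skip
          Brent black
          Jade gray
            Dover gray
              Dover→Elko: Elko is gray → back edge
First back edge: Dover → Elko.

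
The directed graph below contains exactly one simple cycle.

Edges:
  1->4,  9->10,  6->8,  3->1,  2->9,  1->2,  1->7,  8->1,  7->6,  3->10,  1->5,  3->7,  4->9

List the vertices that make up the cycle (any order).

1, 6, 7, 8

DFS with gray/black marking from 1:
1 gray
  2 gray
    9 gray
      10 gray
      10 black
    9 black
  2 black
  4 gray
    4→9: 9 black — skip
  4 black
  7 gray
    6 gray
      8 gray
        8→1: 1 is gray → back edge
Back edge closes the cycle 1 → 7 → 6 → 8 → 1; its vertices are {1, 6, 7, 8}.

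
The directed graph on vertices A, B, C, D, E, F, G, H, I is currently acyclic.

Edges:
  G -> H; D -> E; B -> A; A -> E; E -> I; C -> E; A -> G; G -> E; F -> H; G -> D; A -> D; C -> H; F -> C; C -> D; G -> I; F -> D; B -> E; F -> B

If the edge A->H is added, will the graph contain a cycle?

No

Adding A→H creates a cycle iff H can already reach A.
Explore from H: no path reaches A. The graph stays acyclic.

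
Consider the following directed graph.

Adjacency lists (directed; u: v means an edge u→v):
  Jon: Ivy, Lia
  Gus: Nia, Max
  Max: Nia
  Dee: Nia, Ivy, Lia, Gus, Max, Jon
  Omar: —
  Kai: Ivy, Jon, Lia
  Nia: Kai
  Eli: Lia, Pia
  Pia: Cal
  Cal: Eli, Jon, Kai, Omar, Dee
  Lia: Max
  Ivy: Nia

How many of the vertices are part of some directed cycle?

A vertex is on a directed cycle iff it belongs to a strongly connected component of size ≥ 2 (or has a self-loop).
The vertices on cycles are {Cal, Eli, Ivy, Jon, Kai, Lia, Max, Nia, Pia} — 9 in total.

9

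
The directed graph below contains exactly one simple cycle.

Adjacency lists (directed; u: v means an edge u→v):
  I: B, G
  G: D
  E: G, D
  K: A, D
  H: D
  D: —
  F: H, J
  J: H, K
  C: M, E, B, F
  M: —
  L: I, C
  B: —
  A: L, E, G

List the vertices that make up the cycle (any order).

A, C, F, J, K, L

DFS with gray/black marking from L:
L gray
  I gray
    B gray
    B black
    G gray
      D gray
      D black
    G black
  I black
  C gray
    M gray
    M black
    E gray
      E→G: G black — skip
      E→D: D black — skip
    E black
    C→B: B black — skip
    F gray
      H gray
        H→D: D black — skip
      H black
      J gray
        J→H: H black — skip
        K gray
          A gray
            A→L: L is gray → back edge
Back edge closes the cycle L → C → F → J → K → A → L; its vertices are {A, C, F, J, K, L}.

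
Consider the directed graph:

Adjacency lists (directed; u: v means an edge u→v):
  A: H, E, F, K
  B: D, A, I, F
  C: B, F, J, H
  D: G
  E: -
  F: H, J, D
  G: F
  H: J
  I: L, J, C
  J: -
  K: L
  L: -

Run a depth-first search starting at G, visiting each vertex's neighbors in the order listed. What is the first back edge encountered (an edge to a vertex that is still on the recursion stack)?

DFS from G (visiting each vertex's neighbors in the order listed); mark gray on enter, black on exit:
G gray
  F gray
    H gray
      J gray
      J black
    H black
    F→J: J black — skip
    D gray
      D→G: G is gray → back edge
First back edge: D → G.

D→G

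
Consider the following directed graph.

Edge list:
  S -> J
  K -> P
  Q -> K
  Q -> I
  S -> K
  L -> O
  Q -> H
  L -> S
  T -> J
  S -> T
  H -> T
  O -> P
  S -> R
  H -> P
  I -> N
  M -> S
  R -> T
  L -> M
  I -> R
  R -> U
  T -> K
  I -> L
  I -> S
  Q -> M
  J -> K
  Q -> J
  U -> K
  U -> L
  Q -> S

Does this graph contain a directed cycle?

Yes

DFS with white/gray/black marking, starting from H:
H gray
  T gray
    K gray
      P gray
      P black
    K black
    J gray
      J→K: K black — skip
    J black
  T black
  H→P: P black — skip
H black
I gray
  N gray
  N black
  S gray
    S→T: T black — skip
    S→K: K black — skip
    R gray
      U gray
        U→K: K black — skip
        L gray
          M gray
            M→S: S is gray → back edge
Back edge found, so a cycle exists: S → R → U → L → M → S.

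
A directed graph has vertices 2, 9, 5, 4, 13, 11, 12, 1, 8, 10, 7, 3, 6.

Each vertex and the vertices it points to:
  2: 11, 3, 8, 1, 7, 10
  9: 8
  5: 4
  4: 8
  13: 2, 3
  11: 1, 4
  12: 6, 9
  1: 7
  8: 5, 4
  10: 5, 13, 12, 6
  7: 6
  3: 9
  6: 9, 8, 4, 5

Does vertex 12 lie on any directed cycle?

No

12 lies on a cycle iff there is a path from 12 back to itself.
Exploring from 12, it never reaches itself; equivalently, its strongly connected component is a singleton.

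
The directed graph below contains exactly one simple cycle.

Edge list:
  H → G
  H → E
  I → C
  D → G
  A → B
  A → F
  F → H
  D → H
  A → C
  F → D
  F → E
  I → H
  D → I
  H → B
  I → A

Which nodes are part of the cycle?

DFS with gray/black marking from I:
I gray
  A gray
    F gray
      H gray
        E gray
        E black
        B gray
        B black
        G gray
        G black
      H black
      F→E: E black — skip
      D gray
        D→H: H black — skip
        D→I: I is gray → back edge
Back edge closes the cycle I → A → F → D → I; its vertices are {A, D, F, I}.

A, D, F, I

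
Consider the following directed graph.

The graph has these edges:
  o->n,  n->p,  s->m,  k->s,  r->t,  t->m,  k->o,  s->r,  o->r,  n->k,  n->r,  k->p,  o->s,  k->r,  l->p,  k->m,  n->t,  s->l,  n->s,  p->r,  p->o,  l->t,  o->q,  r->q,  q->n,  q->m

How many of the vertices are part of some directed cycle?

8

A vertex is on a directed cycle iff it belongs to a strongly connected component of size ≥ 2 (or has a self-loop).
The vertices on cycles are {k, l, n, o, p, q, r, s} — 8 in total.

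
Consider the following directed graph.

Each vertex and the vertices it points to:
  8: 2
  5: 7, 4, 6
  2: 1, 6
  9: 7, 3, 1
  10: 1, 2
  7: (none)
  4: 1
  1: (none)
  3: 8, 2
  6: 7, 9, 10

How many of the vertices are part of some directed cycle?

A vertex is on a directed cycle iff it belongs to a strongly connected component of size ≥ 2 (or has a self-loop).
The vertices on cycles are {2, 3, 6, 8, 9, 10} — 6 in total.

6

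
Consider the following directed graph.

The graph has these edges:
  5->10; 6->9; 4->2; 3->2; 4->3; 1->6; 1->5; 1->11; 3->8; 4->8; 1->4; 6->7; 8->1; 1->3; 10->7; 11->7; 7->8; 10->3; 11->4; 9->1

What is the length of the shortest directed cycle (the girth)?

3

For each vertex v, BFS finds the shortest path from v back to v.
The shortest such closed walk is 9 → 1 → 6 → 9, length 3.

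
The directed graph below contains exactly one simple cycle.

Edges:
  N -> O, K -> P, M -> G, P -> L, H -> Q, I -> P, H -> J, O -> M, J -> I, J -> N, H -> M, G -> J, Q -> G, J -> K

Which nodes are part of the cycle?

G, J, M, N, O

DFS with gray/black marking from J:
J gray
  N gray
    O gray
      M gray
        G gray
          G→J: J is gray → back edge
Back edge closes the cycle J → N → O → M → G → J; its vertices are {G, J, M, N, O}.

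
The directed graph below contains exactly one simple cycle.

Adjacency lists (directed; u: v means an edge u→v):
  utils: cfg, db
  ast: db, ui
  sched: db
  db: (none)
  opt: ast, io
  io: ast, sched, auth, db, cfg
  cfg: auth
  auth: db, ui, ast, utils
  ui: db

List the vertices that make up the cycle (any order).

cfg, auth, utils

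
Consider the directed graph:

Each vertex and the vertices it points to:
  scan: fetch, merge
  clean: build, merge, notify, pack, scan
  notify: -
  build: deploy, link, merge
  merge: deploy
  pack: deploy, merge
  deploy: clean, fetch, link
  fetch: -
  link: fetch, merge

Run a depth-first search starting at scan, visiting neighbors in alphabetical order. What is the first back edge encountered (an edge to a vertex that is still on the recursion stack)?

build->deploy

DFS from scan (visiting neighbors in alphabetical order); mark gray on enter, black on exit:
scan gray
  fetch gray
  fetch black
  merge gray
    deploy gray
      clean gray
        build gray
          build→deploy: deploy is gray → back edge
First back edge: build → deploy.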